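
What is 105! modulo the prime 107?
(106)! = (105)! × (106) ≡ -1 (mod 107). So (105)! ≡ -1 × (106)^(-1) ≡ (-1)×(-1) = 1 (mod 107)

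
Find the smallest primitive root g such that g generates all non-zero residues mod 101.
g = 2. Powers: [2, 4, 8, 16, 32, 64, 27, 54, ...] generates all 100 non-zero residues.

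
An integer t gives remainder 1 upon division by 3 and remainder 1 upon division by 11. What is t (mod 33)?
M = 3 × 11 = 33. M₁ = 11, y₁ ≡ 2 (mod 3). M₂ = 3, y₂ ≡ 4 (mod 11). t = 1×11×2 + 1×3×4 ≡ 1 (mod 33)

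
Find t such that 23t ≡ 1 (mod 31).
Since 31 is prime, by Fermat 23^(-1) ≡ 23^{29} ≡ 27 (mod 31). Verify: 23 × 27 = 621 ≡ 1 (mod 31)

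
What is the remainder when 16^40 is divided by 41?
Using Fermat: 16^{40} ≡ 1 (mod 41). 40 ≡ 0 (mod 40). So 16^{40} ≡ 16^{0} ≡ 1 (mod 41)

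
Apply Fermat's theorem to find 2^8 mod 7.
By Fermat: 2^{6} ≡ 1 mod 7. So 2^{8} = 2^{6} · 2^{2} ≡ 2^{2} ≡ 4 mod 7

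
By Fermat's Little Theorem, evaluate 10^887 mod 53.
By Fermat: 10^{52} ≡ 1 (mod 53). 887 ≡ 3 (mod 52). So 10^{887} ≡ 10^{3} ≡ 46 (mod 53)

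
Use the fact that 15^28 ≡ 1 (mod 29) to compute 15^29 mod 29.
By Fermat: 15^{28} ≡ 1 (mod 29). So 15^{29} = 15^{28} · 15^{1} ≡ 15^{1} ≡ 15 (mod 29)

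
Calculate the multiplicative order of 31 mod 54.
Powers of 31 mod 54: 31^1≡31, 31^2≡43, 31^3≡37, 31^4≡13, 31^5≡25, 31^6≡19, 31^7≡49, 31^8≡7, 31^9≡1. ord_54(31) = 9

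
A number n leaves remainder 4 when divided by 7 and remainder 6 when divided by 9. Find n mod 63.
M = 7 × 9 = 63. M₁ = 9, y₁ ≡ 4 mod 7. M₂ = 7, y₂ ≡ 4 mod 9. n = 4×9×4 + 6×7×4 ≡ 60 mod 63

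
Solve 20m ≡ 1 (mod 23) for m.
Since 23 is prime, by Fermat 20^(-1) ≡ 20^{21} ≡ 15 (mod 23). Verify: 20 × 15 = 300 ≡ 1 (mod 23)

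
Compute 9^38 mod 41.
By repeated squaring (mod 41): 9^{1}≡9, 9^{2}≡40, 9^{4}≡1, 9^{8}≡1, 9^{16}≡1, 9^{32}≡1. Then 9^{38} = 9^{32+4+2} ≡ 1 × 1 × 40 ≡ 40 (mod 41)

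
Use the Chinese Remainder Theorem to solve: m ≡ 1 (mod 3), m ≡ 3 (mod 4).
M = 3 × 4 = 12. M₁ = 4, y₁ ≡ 1 (mod 3). M₂ = 3, y₂ ≡ 3 (mod 4). m = 1×4×1 + 3×3×3 ≡ 7 (mod 12)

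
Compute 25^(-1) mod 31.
Since 31 is prime, by Fermat 25^(-1) ≡ 25^{29} ≡ 5 mod 31. Verify: 25 × 5 = 125 ≡ 1 mod 31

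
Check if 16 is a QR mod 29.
By Euler's criterion: 16^{14} ≡ 1 (mod 29). Since this equals 1, 16 is a QR.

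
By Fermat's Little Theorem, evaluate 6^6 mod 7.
By Fermat's Little Theorem, 6^{6} ≡ 1 (mod 7) since 7 is prime and gcd(6, 7) = 1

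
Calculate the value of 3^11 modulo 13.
By repeated squaring (mod 13): 3^{1}≡3, 3^{2}≡9, 3^{4}≡3, 3^{8}≡9. Then 3^{11} = 3^{8+2+1} ≡ 9 × 9 × 3 ≡ 9 (mod 13)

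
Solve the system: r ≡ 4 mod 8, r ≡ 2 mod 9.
M = 8 × 9 = 72. M₁ = 9, y₁ ≡ 1 mod 8. M₂ = 8, y₂ ≡ 8 mod 9. r = 4×9×1 + 2×8×8 ≡ 20 mod 72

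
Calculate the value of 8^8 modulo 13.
By repeated squaring (mod 13): 8^{1}≡8, 8^{2}≡12, 8^{4}≡1, 8^{8}≡1. So 8^{8} ≡ 1 (mod 13)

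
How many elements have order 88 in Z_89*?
There are φ(89-1) = φ(88) = 40 primitive roots modulo 89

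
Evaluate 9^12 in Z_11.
Using Fermat: 9^{10} ≡ 1 (mod 11). 12 ≡ 2 (mod 10). So 9^{12} ≡ 9^{2} ≡ 4 (mod 11)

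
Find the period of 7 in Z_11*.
Powers of 7 mod 11: 7^1≡7, 7^2≡5, 7^3≡2, 7^4≡3, 7^5≡10, 7^6≡4, 7^7≡6, 7^8≡9, 7^9≡8, 7^10≡1. ord_11(7) = 10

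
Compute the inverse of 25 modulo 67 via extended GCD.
Extended GCD: 25(-8) + 67(3) = 1. So 25^(-1) ≡ -8 ≡ 59 (mod 67). Verify: 25 × 59 = 1475 ≡ 1 (mod 67)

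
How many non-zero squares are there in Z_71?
The squaring map on Z_71* is 2-to-1, so there are (70)/2 = 35 QRs.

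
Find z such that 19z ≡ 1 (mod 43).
Since 43 is prime, by Fermat 19^(-1) ≡ 19^{41} ≡ 34 (mod 43). Verify: 19 × 34 = 646 ≡ 1 (mod 43)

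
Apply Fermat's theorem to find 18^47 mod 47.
By Fermat: 18^{46} ≡ 1 mod 47. So 18^{47} = 18^{46} · 18^{1} ≡ 18^{1} ≡ 18 mod 47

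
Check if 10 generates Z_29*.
ord_29(10) divides 28. For each prime q|28: 10^{14}≡28, 10^{4}≡24, none ≡ 1. So 10 has order 28 and is a primitive root mod 29.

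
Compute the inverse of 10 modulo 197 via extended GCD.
Extended GCD: 10(-59) + 197(3) = 1. So 10^(-1) ≡ -59 ≡ 138 (mod 197). Verify: 10 × 138 = 1380 ≡ 1 (mod 197)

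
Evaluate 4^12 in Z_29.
By repeated squaring mod 29: 4^{1}≡4, 4^{2}≡16, 4^{4}≡24, 4^{8}≡25. Then 4^{12} = 4^{8+4} ≡ 25 × 24 ≡ 20 mod 29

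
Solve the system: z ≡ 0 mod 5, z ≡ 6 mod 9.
M = 5 × 9 = 45. M₁ = 9, y₁ ≡ 4 mod 5. M₂ = 5, y₂ ≡ 2 mod 9. z = 0×9×4 + 6×5×2 ≡ 15 mod 45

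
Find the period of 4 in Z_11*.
Powers of 4 mod 11: 4^1≡4, 4^2≡5, 4^3≡9, 4^4≡3, 4^5≡1. Order = 5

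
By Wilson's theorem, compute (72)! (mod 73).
By Wilson's theorem, (72)! ≡ -1 ≡ 72 (mod 73)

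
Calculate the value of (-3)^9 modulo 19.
By repeated squaring mod 19: (-3)^{1}≡16, (-3)^{2}≡9, (-3)^{4}≡5, (-3)^{8}≡6. Then (-3)^{9} = (-3)^{8+1} ≡ 6 × 16 ≡ 1 mod 19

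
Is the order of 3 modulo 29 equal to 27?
Powers of 3 mod 29: 3^1≡3, 3^2≡9, 3^3≡27, 3^4≡23, 3^5≡11, 3^6≡4, 3^7≡12, 3^8≡7, 3^9≡21, 3^10≡5, 3^11≡15, 3^12≡16, 3^13≡19, 3^14≡28, 3^15≡26, 3^16≡20, 3^17≡2, 3^18≡6, 3^19≡18, 3^20≡25, 3^21≡17, 3^22≡22, 3^23≡8, 3^24≡24, 3^25≡14, 3^26≡13, 3^27≡10, 3^28≡1. 3^27≡10≢1, so ord ≠ 27. No, the actual order is 28.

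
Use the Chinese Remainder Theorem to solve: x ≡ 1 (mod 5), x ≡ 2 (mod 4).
M = 5 × 4 = 20. M₁ = 4, y₁ ≡ 4 (mod 5). M₂ = 5, y₂ ≡ 1 (mod 4). x = 1×4×4 + 2×5×1 ≡ 6 (mod 20)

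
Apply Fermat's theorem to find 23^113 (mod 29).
By Fermat: 23^{28} ≡ 1 (mod 29). 113 = 4×28 + 1. So 23^{113} ≡ 23^{1} ≡ 23 (mod 29)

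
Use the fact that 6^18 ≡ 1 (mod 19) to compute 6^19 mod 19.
By Fermat: 6^{18} ≡ 1 (mod 19). So 6^{19} = 6^{18} · 6^{1} ≡ 6^{1} ≡ 6 (mod 19)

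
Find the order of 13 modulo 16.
Powers of 13 mod 16: 13^1≡13, 13^2≡9, 13^3≡5, 13^4≡1. So the order of 13 is 4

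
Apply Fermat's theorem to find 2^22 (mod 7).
By Fermat: 2^{6} ≡ 1 (mod 7). 22 = 3×6 + 4. So 2^{22} ≡ 2^{4} ≡ 2 (mod 7)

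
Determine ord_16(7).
Powers of 7 mod 16: 7^1≡7, 7^2≡1. Order = 2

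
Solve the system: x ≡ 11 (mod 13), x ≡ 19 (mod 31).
M = 13 × 31 = 403. M₁ = 31, y₁ ≡ 8 (mod 13). M₂ = 13, y₂ ≡ 12 (mod 31). x = 11×31×8 + 19×13×12 ≡ 50 (mod 403)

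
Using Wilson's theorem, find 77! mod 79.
(78)! = (77)! × (78) ≡ -1 mod 79. So (77)! ≡ -1 × (78)^(-1) ≡ (-1)×(-1) = 1 mod 79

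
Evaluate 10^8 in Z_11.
By repeated squaring (mod 11): 10^{1}≡10, 10^{2}≡1, 10^{4}≡1, 10^{8}≡1. So 10^{8} ≡ 1 (mod 11)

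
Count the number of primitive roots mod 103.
A prime p has φ(p-1) primitive roots; here φ(102) = 32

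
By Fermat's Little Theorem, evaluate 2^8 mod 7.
By Fermat: 2^{6} ≡ 1 mod 7. So 2^{8} = 2^{6} · 2^{2} ≡ 2^{2} ≡ 4 mod 7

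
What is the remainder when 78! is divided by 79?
By Wilson's theorem, (78)! ≡ -1 ≡ 78 mod 79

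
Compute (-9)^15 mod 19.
By repeated squaring mod 19: (-9)^{1}≡10, (-9)^{2}≡5, (-9)^{4}≡6, (-9)^{8}≡17. Then (-9)^{15} = (-9)^{8+4+2+1} ≡ 17 × 6 × 5 × 10 ≡ 8 mod 19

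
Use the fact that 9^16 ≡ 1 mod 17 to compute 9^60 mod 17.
By Fermat: 9^{16} ≡ 1 mod 17. 60 = 3×16 + 12. So 9^{60} ≡ 9^{12} ≡ 16 mod 17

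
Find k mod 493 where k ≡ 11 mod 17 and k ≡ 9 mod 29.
M = 17 × 29 = 493. M₁ = 29, y₁ ≡ 10 mod 17. M₂ = 17, y₂ ≡ 12 mod 29. k = 11×29×10 + 9×17×12 ≡ 96 mod 493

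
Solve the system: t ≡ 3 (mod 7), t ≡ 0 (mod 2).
M = 7 × 2 = 14. M₁ = 2, y₁ ≡ 4 (mod 7). M₂ = 7, y₂ ≡ 1 (mod 2). t = 3×2×4 + 0×7×1 ≡ 10 (mod 14)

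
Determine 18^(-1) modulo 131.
Since 131 is prime, by Fermat 18^(-1) ≡ 18^{129} ≡ 51 (mod 131). Verify: 18 × 51 = 918 ≡ 1 (mod 131)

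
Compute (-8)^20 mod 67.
By repeated squaring mod 67: (-8)^{1}≡59, (-8)^{2}≡64, (-8)^{4}≡9, (-8)^{8}≡14, (-8)^{16}≡62. Then (-8)^{20} = (-8)^{16+4} ≡ 62 × 9 ≡ 22 mod 67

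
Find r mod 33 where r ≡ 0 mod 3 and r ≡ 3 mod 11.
M = 3 × 11 = 33. M₁ = 11, y₁ ≡ 2 mod 3. M₂ = 3, y₂ ≡ 4 mod 11. r = 0×11×2 + 3×3×4 ≡ 3 mod 33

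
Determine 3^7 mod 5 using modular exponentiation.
Using Fermat: 3^{4} ≡ 1 (mod 5). 7 ≡ 3 (mod 4). So 3^{7} ≡ 3^{3} ≡ 2 (mod 5)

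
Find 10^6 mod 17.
By repeated squaring mod 17: 10^{1}≡10, 10^{2}≡15, 10^{4}≡4. Then 10^{6} = 10^{4+2} ≡ 4 × 15 ≡ 9 mod 17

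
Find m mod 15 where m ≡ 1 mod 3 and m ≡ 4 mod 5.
M = 3 × 5 = 15. M₁ = 5, y₁ ≡ 2 mod 3. M₂ = 3, y₂ ≡ 2 mod 5. m = 1×5×2 + 4×3×2 ≡ 4 mod 15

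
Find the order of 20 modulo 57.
Powers of 20 mod 57: 20^1≡20, 20^2≡1. ord_57(20) = 2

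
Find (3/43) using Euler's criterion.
(3/43) = 3^{21} mod 43 = -1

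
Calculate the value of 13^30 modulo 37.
By repeated squaring (mod 37): 13^{1}≡13, 13^{2}≡21, 13^{4}≡34, 13^{8}≡9, 13^{16}≡7. Then 13^{30} = 13^{16+8+4+2} ≡ 7 × 9 × 34 × 21 ≡ 27 (mod 37)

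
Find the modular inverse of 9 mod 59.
Since 59 is prime, by Fermat 9^(-1) ≡ 9^{57} ≡ 46 (mod 59). Verify: 9 × 46 = 414 ≡ 1 (mod 59)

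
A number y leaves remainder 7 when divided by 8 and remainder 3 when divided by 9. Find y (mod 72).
M = 8 × 9 = 72. M₁ = 9, y₁ ≡ 1 (mod 8). M₂ = 8, y₂ ≡ 8 (mod 9). y = 7×9×1 + 3×8×8 ≡ 39 (mod 72)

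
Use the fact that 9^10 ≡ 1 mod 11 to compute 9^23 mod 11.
By Fermat: 9^{10} ≡ 1 mod 11. 23 = 2×10 + 3. So 9^{23} ≡ 9^{3} ≡ 3 mod 11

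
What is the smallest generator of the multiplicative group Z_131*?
g = 2. For each prime q|130: 2^{65}≡130, 2^{26}≡53, 2^{10}≡107, none ≡ 1, so ord_131(2) = 130 and 2 is a primitive root.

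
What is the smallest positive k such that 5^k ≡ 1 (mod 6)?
Powers of 5 mod 6: 5^1≡5, 5^2≡1. ord_6(5) = 2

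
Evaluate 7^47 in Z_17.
Using Fermat: 7^{16} ≡ 1 (mod 17). 47 ≡ 15 (mod 16). So 7^{47} ≡ 7^{15} ≡ 5 (mod 17)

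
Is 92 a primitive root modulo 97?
ord_97(92) divides 96. For each prime q|96: 92^{48}≡96, 92^{32}≡35, none ≡ 1. So 92 has order 96 and is a primitive root mod 97.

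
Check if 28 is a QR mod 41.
By Euler's criterion: 28^{20} ≡ 40 (mod 41). Since this equals -1 (≡ 40), 28 is not a QR.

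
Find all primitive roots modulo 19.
There are φ(18) = 6 primitive roots mod 19: {2, 3, 10, 13, 14, 15}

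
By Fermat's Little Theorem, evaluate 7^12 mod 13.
By Fermat's Little Theorem, 7^{12} ≡ 1 (mod 13) since 13 is prime and gcd(7, 13) = 1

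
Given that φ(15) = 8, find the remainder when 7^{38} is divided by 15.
By Euler: 7^{8} ≡ 1 mod 15 since gcd(7, 15) = 1. 38 = 4×8 + 6. So 7^{38} ≡ 7^{6} ≡ 4 mod 15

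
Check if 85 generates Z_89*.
85^{22} ≡ 1 mod 89 and 22 < 88, so ord_89(85) = 22 ≠ 88 and 85 is not a primitive root.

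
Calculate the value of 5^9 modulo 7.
Using Fermat: 5^{6} ≡ 1 (mod 7). 9 ≡ 3 (mod 6). So 5^{9} ≡ 5^{3} ≡ 6 (mod 7)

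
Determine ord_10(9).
Powers of 9 mod 10: 9^1≡9, 9^2≡1. So the order of 9 is 2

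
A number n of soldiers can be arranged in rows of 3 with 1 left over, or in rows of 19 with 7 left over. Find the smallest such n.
M = 3 × 19 = 57. M₁ = 19, y₁ ≡ 1 mod 3. M₂ = 3, y₂ ≡ 13 mod 19. n = 1×19×1 + 7×3×13 ≡ 7 mod 57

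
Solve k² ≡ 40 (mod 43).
The square roots of 40 mod 43 are 13 and 30. Verify: 13² = 169 ≡ 40 (mod 43)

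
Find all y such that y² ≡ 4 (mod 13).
The square roots of 4 mod 13 are 11 and 2. Verify: 11² = 121 ≡ 4 (mod 13)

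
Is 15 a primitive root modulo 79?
15^{26} ≡ 1 mod 79 and 26 < 78, so ord_79(15) = 26 ≠ 78 and 15 is not a primitive root.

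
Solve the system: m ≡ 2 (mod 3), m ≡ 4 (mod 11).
M = 3 × 11 = 33. M₁ = 11, y₁ ≡ 2 (mod 3). M₂ = 3, y₂ ≡ 4 (mod 11). m = 2×11×2 + 4×3×4 ≡ 26 (mod 33)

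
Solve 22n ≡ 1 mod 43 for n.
Since 43 is prime, by Fermat 22^(-1) ≡ 22^{41} ≡ 2 mod 43. Verify: 22 × 2 = 44 ≡ 1 mod 43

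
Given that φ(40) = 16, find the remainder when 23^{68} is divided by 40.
By Euler: 23^{16} ≡ 1 (mod 40) since gcd(23, 40) = 1. 68 = 4×16 + 4. So 23^{68} ≡ 23^{4} ≡ 1 (mod 40)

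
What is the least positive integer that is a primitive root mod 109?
g = 6. For each prime q|108: 6^{54}≡108, 6^{36}≡63, none ≡ 1, so ord_109(6) = 108 and 6 is a primitive root.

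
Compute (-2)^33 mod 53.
By repeated squaring (mod 53): (-2)^{1}≡51, (-2)^{2}≡4, (-2)^{4}≡16, (-2)^{8}≡44, (-2)^{16}≡28, (-2)^{32}≡42. Then (-2)^{33} = (-2)^{32+1} ≡ 42 × 51 ≡ 22 (mod 53)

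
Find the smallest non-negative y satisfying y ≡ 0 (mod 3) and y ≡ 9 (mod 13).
M = 3 × 13 = 39. M₁ = 13, y₁ ≡ 1 (mod 3). M₂ = 3, y₂ ≡ 9 (mod 13). y = 0×13×1 + 9×3×9 ≡ 9 (mod 39)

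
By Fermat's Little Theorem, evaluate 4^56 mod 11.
By Fermat: 4^{10} ≡ 1 mod 11. 56 = 5×10 + 6. So 4^{56} ≡ 4^{6} ≡ 4 mod 11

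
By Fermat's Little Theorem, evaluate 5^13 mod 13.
By Fermat: 5^{12} ≡ 1 mod 13. So 5^{13} = 5^{12} · 5^{1} ≡ 5^{1} ≡ 5 mod 13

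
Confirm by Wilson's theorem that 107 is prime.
(106)! mod 107 = 106. Since this equals -1 (mod 107), Wilson confirms 107 is prime.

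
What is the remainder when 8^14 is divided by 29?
By repeated squaring (mod 29): 8^{1}≡8, 8^{2}≡6, 8^{4}≡7, 8^{8}≡20. Then 8^{14} = 8^{8+4+2} ≡ 20 × 7 × 6 ≡ 28 (mod 29)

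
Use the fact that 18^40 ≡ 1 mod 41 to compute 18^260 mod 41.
By Fermat: 18^{40} ≡ 1 mod 41. 260 ≡ 20 mod 40. So 18^{260} ≡ 18^{20} ≡ 1 mod 41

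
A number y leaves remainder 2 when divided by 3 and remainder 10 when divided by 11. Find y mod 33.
M = 3 × 11 = 33. M₁ = 11, y₁ ≡ 2 mod 3. M₂ = 3, y₂ ≡ 4 mod 11. y = 2×11×2 + 10×3×4 ≡ 32 mod 33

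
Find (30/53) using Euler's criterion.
(30/53) = 30^{26} mod 53 = -1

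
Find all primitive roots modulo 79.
There are φ(78) = 24 primitive roots mod 79: {3, 6, 7, 28, 29, 30, 34, 35, 37, 39, 43, 47, 48, 53, 54, 59, 60, 63, 66, 68, 70, 74, 75, 77}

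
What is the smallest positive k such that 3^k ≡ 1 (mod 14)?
Powers of 3 mod 14: 3^1≡3, 3^2≡9, 3^3≡13, 3^4≡11, 3^5≡5, 3^6≡1. So the order of 3 is 6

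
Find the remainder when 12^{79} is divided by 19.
By Fermat: 12^{18} ≡ 1 (mod 19). 79 = 4×18 + 7. So 12^{79} ≡ 12^{7} ≡ 12 (mod 19)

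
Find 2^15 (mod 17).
By repeated squaring (mod 17): 2^{1}≡2, 2^{2}≡4, 2^{4}≡16, 2^{8}≡1. Then 2^{15} = 2^{8+4+2+1} ≡ 1 × 16 × 4 × 2 ≡ 9 (mod 17)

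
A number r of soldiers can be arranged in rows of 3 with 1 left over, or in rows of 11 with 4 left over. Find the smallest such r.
M = 3 × 11 = 33. M₁ = 11, y₁ ≡ 2 (mod 3). M₂ = 3, y₂ ≡ 4 (mod 11). r = 1×11×2 + 4×3×4 ≡ 4 (mod 33)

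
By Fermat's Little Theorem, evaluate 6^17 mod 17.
By Fermat: 6^{16} ≡ 1 mod 17. So 6^{17} = 6^{16} · 6^{1} ≡ 6^{1} ≡ 6 mod 17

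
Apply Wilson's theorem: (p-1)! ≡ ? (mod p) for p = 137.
By Wilson's theorem, (136)! ≡ -1 ≡ 136 mod 137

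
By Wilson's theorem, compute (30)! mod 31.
By Wilson's theorem, (30)! ≡ -1 ≡ 30 mod 31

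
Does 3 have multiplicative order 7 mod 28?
Powers of 3 mod 28: 3^1≡3, 3^2≡9, 3^3≡27, 3^4≡25, 3^5≡19, 3^6≡1. Already 3^6≡1, so the order is 6 < 7. No, the actual order is 6.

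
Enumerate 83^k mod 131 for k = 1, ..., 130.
83^1, 83^2, ..., 83^{130} mod 131: [83, 77, 103, 34, 71, 129, 96, 108, 56, 63, 120, 4, 70, 46, 19, 5, 22, 123, 122, 39, 93, 121, 87, 16, 18, 53, 76, 20, 88, 99, 95, 25, 110, 91, 86, 64, 72, 81, 42, 80, 90, 3, 118, 100, 47, 102, 82, 125, 26, 62, 37, 58, 98, 12, 79, 7, 57, 15, 66, 107, 104, 117, 17, 101, 130, 48, 54, 28, 97, 60, 2, 35, 23, 75, 68, 11, 127, 61, 85, 112, 126, 109, 8, 9, 92, 38, 10, 44, 115, 113, 78, 55, 111, 43, 32, 36, 106, 21, 40, 45, 67, 59, 50, 89, 51, 41, 128, 13, 31, 84, 29, 49, 6, 105, 69, 94, 73, 33, 119, 52, 124, 74, 116, 65, 24, 27, 14, 114, 30, 1]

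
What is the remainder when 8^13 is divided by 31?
By repeated squaring mod 31: 8^{1}≡8, 8^{2}≡2, 8^{4}≡4, 8^{8}≡16. Then 8^{13} = 8^{8+4+1} ≡ 16 × 4 × 8 ≡ 16 mod 31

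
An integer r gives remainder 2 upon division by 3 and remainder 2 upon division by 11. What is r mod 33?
M = 3 × 11 = 33. M₁ = 11, y₁ ≡ 2 mod 3. M₂ = 3, y₂ ≡ 4 mod 11. r = 2×11×2 + 2×3×4 ≡ 2 mod 33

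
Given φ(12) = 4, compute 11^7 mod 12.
By Euler: 11^{4} ≡ 1 mod 12 since gcd(11, 12) = 1. 7 = 1×4 + 3. So 11^{7} ≡ 11^{3} ≡ 11 mod 12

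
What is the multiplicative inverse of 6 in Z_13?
Since 13 is prime, by Fermat 6^(-1) ≡ 6^{11} ≡ 11 mod 13. Verify: 6 × 11 = 66 ≡ 1 mod 13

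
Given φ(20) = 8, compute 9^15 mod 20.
By Euler: 9^{8} ≡ 1 (mod 20) since gcd(9, 20) = 1. 15 = 1×8 + 7. So 9^{15} ≡ 9^{7} ≡ 9 (mod 20)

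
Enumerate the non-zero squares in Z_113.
QRs mod 113: {1, 2, 4, 7, 8, 9, 11, 13, 14, 15, 16, 18, 22, 25, 26, 28, 30, 31, 32, 36, 41, 44, 49, 50, 51, 52, 53, 56, 57, 60, 61, 62, 63, 64, 69, 72, 77, 81, 82, 83, 85, 87, 88, 91, 95, 97, 98, 99, 100, 102, 104, 105, 106, 109, 111, 112}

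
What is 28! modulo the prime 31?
(30)! = (28)! × (29) × (30) ≡ -1 mod 31. So (28)! ≡ -1 × [(30)(29)]^(-1) ≡ 15 mod 31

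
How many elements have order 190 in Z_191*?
A prime p has φ(p-1) primitive roots; here φ(190) = 72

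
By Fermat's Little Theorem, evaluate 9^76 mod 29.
By Fermat: 9^{28} ≡ 1 (mod 29). 76 = 2×28 + 20. So 9^{76} ≡ 9^{20} ≡ 16 (mod 29)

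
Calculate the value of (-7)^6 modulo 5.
Using Fermat: (-7)^{4} ≡ 1 (mod 5). 6 ≡ 2 (mod 4). So (-7)^{6} ≡ (-7)^{2} ≡ 4 (mod 5)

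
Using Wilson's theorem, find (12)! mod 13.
By Wilson's theorem, (12)! ≡ -1 ≡ 12 mod 13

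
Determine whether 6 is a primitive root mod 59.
ord_59(6) divides 58. For each prime q|58: 6^{29}≡58, 6^{2}≡36, none ≡ 1. So 6 has order 58 and is a primitive root mod 59.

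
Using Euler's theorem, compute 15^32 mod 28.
By Euler: 15^{12} ≡ 1 (mod 28) since gcd(15, 28) = 1. 32 = 2×12 + 8. So 15^{32} ≡ 15^{8} ≡ 1 (mod 28)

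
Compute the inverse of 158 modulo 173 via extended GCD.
Extended GCD: 158(23) + 173(-21) = 1. So 158^(-1) ≡ 23 mod 173. Verify: 158 × 23 = 3634 ≡ 1 mod 173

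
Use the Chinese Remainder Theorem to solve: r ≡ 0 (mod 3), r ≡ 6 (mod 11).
M = 3 × 11 = 33. M₁ = 11, y₁ ≡ 2 (mod 3). M₂ = 3, y₂ ≡ 4 (mod 11). r = 0×11×2 + 6×3×4 ≡ 6 (mod 33)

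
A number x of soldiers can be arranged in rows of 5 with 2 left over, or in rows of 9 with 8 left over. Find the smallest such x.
M = 5 × 9 = 45. M₁ = 9, y₁ ≡ 4 (mod 5). M₂ = 5, y₂ ≡ 2 (mod 9). x = 2×9×4 + 8×5×2 ≡ 17 (mod 45)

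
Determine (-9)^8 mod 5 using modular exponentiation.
Using Fermat: (-9)^{4} ≡ 1 mod 5. 8 ≡ 0 mod 4. So (-9)^{8} ≡ (-9)^{0} ≡ 1 mod 5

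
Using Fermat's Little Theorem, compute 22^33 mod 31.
By Fermat: 22^{30} ≡ 1 (mod 31). So 22^{33} = 22^{30} · 22^{3} ≡ 22^{3} ≡ 15 (mod 31)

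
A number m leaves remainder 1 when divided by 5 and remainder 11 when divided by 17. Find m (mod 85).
M = 5 × 17 = 85. M₁ = 17, y₁ ≡ 3 (mod 5). M₂ = 5, y₂ ≡ 7 (mod 17). m = 1×17×3 + 11×5×7 ≡ 11 (mod 85)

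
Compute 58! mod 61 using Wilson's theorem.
(60)! = (58)! × (59) × (60) ≡ -1 mod 61. So (58)! ≡ -1 × [(60)(59)]^(-1) ≡ 30 mod 61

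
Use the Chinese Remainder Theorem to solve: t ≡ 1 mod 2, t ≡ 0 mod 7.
M = 2 × 7 = 14. M₁ = 7, y₁ ≡ 1 mod 2. M₂ = 2, y₂ ≡ 4 mod 7. t = 1×7×1 + 0×2×4 ≡ 7 mod 14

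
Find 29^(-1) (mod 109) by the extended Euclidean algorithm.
Extended GCD: 29(-15) + 109(4) = 1. So 29^(-1) ≡ -15 ≡ 94 (mod 109). Verify: 29 × 94 = 2726 ≡ 1 (mod 109)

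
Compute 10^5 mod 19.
By repeated squaring (mod 19): 10^{1}≡10, 10^{2}≡5, 10^{4}≡6. Then 10^{5} = 10^{4+1} ≡ 6 × 10 ≡ 3 (mod 19)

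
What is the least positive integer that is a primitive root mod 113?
g = 3. For each prime q|112: 3^{56}≡112, 3^{16}≡49, none ≡ 1, so ord_113(3) = 112 and 3 is a primitive root.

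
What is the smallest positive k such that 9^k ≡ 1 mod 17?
Powers of 9 mod 17: 9^1≡9, 9^2≡13, 9^3≡15, 9^4≡16, 9^5≡8, 9^6≡4, 9^7≡2, 9^8≡1. So the order of 9 is 8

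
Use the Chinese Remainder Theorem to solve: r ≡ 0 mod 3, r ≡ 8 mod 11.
M = 3 × 11 = 33. M₁ = 11, y₁ ≡ 2 mod 3. M₂ = 3, y₂ ≡ 4 mod 11. r = 0×11×2 + 8×3×4 ≡ 30 mod 33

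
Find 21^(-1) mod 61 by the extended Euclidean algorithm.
Extended GCD: 21(-29) + 61(10) = 1. So 21^(-1) ≡ -29 ≡ 32 mod 61. Verify: 21 × 32 = 672 ≡ 1 mod 61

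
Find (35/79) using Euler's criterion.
(35/79) = 35^{39} mod 79 = -1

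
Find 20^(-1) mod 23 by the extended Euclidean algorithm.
Extended GCD: 20(-8) + 23(7) = 1. So 20^(-1) ≡ -8 ≡ 15 mod 23. Verify: 20 × 15 = 300 ≡ 1 mod 23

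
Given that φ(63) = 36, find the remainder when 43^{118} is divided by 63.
By Euler: 43^{36} ≡ 1 (mod 63) since gcd(43, 63) = 1. 118 = 3×36 + 10. So 43^{118} ≡ 43^{10} ≡ 43 (mod 63)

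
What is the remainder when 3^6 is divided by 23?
By repeated squaring mod 23: 3^{1}≡3, 3^{2}≡9, 3^{4}≡12. Then 3^{6} = 3^{4+2} ≡ 12 × 9 ≡ 16 mod 23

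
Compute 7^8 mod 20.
By repeated squaring mod 20: 7^{1}≡7, 7^{2}≡9, 7^{4}≡1, 7^{8}≡1. So 7^{8} ≡ 1 mod 20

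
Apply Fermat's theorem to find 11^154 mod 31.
By Fermat: 11^{30} ≡ 1 mod 31. 154 ≡ 4 mod 30. So 11^{154} ≡ 11^{4} ≡ 9 mod 31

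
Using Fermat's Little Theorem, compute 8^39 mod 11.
By Fermat: 8^{10} ≡ 1 (mod 11). 39 = 3×10 + 9. So 8^{39} ≡ 8^{9} ≡ 7 (mod 11)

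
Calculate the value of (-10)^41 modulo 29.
Using Fermat: (-10)^{28} ≡ 1 (mod 29). 41 ≡ 13 (mod 28). So (-10)^{41} ≡ (-10)^{13} ≡ 3 (mod 29)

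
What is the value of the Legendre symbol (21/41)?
(21/41) = 21^{20} mod 41 = 1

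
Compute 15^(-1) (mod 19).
Since 19 is prime, by Fermat 15^(-1) ≡ 15^{17} ≡ 14 (mod 19). Verify: 15 × 14 = 210 ≡ 1 (mod 19)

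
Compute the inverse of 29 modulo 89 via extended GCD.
Extended GCD: 29(43) + 89(-14) = 1. So 29^(-1) ≡ 43 mod 89. Verify: 29 × 43 = 1247 ≡ 1 mod 89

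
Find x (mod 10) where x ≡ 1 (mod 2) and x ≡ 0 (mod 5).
M = 2 × 5 = 10. M₁ = 5, y₁ ≡ 1 (mod 2). M₂ = 2, y₂ ≡ 3 (mod 5). x = 1×5×1 + 0×2×3 ≡ 5 (mod 10)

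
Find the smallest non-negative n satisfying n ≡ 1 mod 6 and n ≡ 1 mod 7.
M = 6 × 7 = 42. M₁ = 7, y₁ ≡ 1 mod 6. M₂ = 6, y₂ ≡ 6 mod 7. n = 1×7×1 + 1×6×6 ≡ 1 mod 42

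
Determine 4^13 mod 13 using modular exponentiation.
Using Fermat: 4^{12} ≡ 1 (mod 13). 13 ≡ 1 (mod 12). So 4^{13} ≡ 4^{1} ≡ 4 (mod 13)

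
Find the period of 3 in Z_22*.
Powers of 3 mod 22: 3^1≡3, 3^2≡9, 3^3≡5, 3^4≡15, 3^5≡1. So the order of 3 is 5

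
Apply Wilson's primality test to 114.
(113)! mod 114 = 0. Since 0 ≢ -1 mod 114, 114 is not prime.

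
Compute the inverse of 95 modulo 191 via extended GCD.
Extended GCD: 95(-2) + 191(1) = 1. So 95^(-1) ≡ -2 ≡ 189 (mod 191). Verify: 95 × 189 = 17955 ≡ 1 (mod 191)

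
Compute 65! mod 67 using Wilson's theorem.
(66)! = (65)! × (66) ≡ -1 mod 67. So (65)! ≡ -1 × (66)^(-1) ≡ (-1)×(-1) = 1 mod 67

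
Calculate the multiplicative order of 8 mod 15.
Powers of 8 mod 15: 8^1≡8, 8^2≡4, 8^3≡2, 8^4≡1. Order = 4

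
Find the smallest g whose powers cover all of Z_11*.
g = 2. Powers: [2, 4, 8, 5, 10, 9, 7, 3, 6, ...] generates all 10 non-zero residues.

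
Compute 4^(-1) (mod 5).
Since 5 is prime, by Fermat 4^(-1) ≡ 4^{3} ≡ 4 (mod 5). Verify: 4 × 4 = 16 ≡ 1 (mod 5)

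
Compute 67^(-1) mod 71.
Since 71 is prime, by Fermat 67^(-1) ≡ 67^{69} ≡ 53 mod 71. Verify: 67 × 53 = 3551 ≡ 1 mod 71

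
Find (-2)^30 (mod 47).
By repeated squaring (mod 47): (-2)^{1}≡45, (-2)^{2}≡4, (-2)^{4}≡16, (-2)^{8}≡21, (-2)^{16}≡18. Then (-2)^{30} = (-2)^{16+8+4+2} ≡ 18 × 21 × 16 × 4 ≡ 34 (mod 47)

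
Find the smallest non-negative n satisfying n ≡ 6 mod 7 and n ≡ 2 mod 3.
M = 7 × 3 = 21. M₁ = 3, y₁ ≡ 5 mod 7. M₂ = 7, y₂ ≡ 1 mod 3. n = 6×3×5 + 2×7×1 ≡ 20 mod 21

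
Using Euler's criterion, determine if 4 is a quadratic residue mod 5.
By Euler's criterion: 4^{2} ≡ 1 (mod 5). Since this equals 1, 4 is a QR.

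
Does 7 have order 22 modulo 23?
ord_23(7) divides 22. For each prime q|22: 7^{11}≡22, 7^{2}≡3, none ≡ 1. So 7 has order 22 and is a primitive root mod 23.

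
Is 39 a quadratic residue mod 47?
By Euler's criterion: 39^{23} ≡ 46 mod 47. Since this equals -1 (≡ 46), 39 is not a QR.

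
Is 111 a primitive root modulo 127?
111^{14} ≡ 1 mod 127 and 14 < 126, so ord_127(111) = 14 ≠ 126 and 111 is not a primitive root.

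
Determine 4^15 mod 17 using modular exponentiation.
By repeated squaring mod 17: 4^{1}≡4, 4^{2}≡16, 4^{4}≡1, 4^{8}≡1. Then 4^{15} = 4^{8+4+2+1} ≡ 1 × 1 × 16 × 4 ≡ 13 mod 17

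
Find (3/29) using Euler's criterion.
(3/29) = 3^{14} mod 29 = -1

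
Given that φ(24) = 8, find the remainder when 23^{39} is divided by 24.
By Euler: 23^{8} ≡ 1 mod 24 since gcd(23, 24) = 1. 39 = 4×8 + 7. So 23^{39} ≡ 23^{7} ≡ 23 mod 24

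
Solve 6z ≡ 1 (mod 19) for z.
Since 19 is prime, by Fermat 6^(-1) ≡ 6^{17} ≡ 16 (mod 19). Verify: 6 × 16 = 96 ≡ 1 (mod 19)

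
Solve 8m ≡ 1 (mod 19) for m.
Since 19 is prime, by Fermat 8^(-1) ≡ 8^{17} ≡ 12 (mod 19). Verify: 8 × 12 = 96 ≡ 1 (mod 19)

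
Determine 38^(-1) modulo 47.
Since 47 is prime, by Fermat 38^(-1) ≡ 38^{45} ≡ 26 (mod 47). Verify: 38 × 26 = 988 ≡ 1 (mod 47)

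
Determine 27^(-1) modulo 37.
Since 37 is prime, by Fermat 27^(-1) ≡ 27^{35} ≡ 11 mod 37. Verify: 27 × 11 = 297 ≡ 1 mod 37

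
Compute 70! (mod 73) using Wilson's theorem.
(72)! = (70)! × (71) × (72) ≡ -1 (mod 73). So (70)! ≡ -1 × [(72)(71)]^(-1) ≡ 36 (mod 73)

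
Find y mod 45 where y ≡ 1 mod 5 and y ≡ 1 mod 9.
M = 5 × 9 = 45. M₁ = 9, y₁ ≡ 4 mod 5. M₂ = 5, y₂ ≡ 2 mod 9. y = 1×9×4 + 1×5×2 ≡ 1 mod 45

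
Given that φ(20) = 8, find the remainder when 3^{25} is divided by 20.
By Euler: 3^{8} ≡ 1 mod 20 since gcd(3, 20) = 1. 25 = 3×8 + 1. So 3^{25} ≡ 3^{1} ≡ 3 mod 20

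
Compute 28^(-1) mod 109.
Since 109 is prime, by Fermat 28^(-1) ≡ 28^{107} ≡ 74 mod 109. Verify: 28 × 74 = 2072 ≡ 1 mod 109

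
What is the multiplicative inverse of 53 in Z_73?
Since 73 is prime, by Fermat 53^(-1) ≡ 53^{71} ≡ 62 mod 73. Verify: 53 × 62 = 3286 ≡ 1 mod 73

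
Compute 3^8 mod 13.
By repeated squaring (mod 13): 3^{1}≡3, 3^{2}≡9, 3^{4}≡3, 3^{8}≡9. So 3^{8} ≡ 9 (mod 13)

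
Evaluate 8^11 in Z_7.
Using Fermat: 8^{6} ≡ 1 (mod 7). 11 ≡ 5 (mod 6). So 8^{11} ≡ 8^{5} ≡ 1 (mod 7)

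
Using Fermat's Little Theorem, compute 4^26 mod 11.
By Fermat: 4^{10} ≡ 1 (mod 11). 26 = 2×10 + 6. So 4^{26} ≡ 4^{6} ≡ 4 (mod 11)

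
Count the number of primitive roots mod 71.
There are φ(71-1) = φ(70) = 24 primitive roots modulo 71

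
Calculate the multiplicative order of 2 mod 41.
Powers of 2 mod 41: 2^1≡2, 2^2≡4, 2^3≡8, 2^4≡16, 2^5≡32, 2^6≡23, 2^7≡5, 2^8≡10, 2^9≡20, 2^10≡40, 2^11≡39, 2^12≡37, 2^13≡33, 2^14≡25, 2^15≡9, 2^16≡18, 2^17≡36, 2^18≡31, 2^19≡21, 2^20≡1. Order = 20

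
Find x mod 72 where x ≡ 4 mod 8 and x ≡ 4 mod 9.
M = 8 × 9 = 72. M₁ = 9, y₁ ≡ 1 mod 8. M₂ = 8, y₂ ≡ 8 mod 9. x = 4×9×1 + 4×8×8 ≡ 4 mod 72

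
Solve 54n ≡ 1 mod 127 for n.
Since 127 is prime, by Fermat 54^(-1) ≡ 54^{125} ≡ 40 mod 127. Verify: 54 × 40 = 2160 ≡ 1 mod 127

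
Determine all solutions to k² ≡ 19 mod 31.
The square roots of 19 mod 31 are 9 and 22. Verify: 9² = 81 ≡ 19 mod 31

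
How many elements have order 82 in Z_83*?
A prime p has φ(p-1) primitive roots; here φ(82) = 40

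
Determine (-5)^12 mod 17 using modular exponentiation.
By repeated squaring (mod 17): (-5)^{1}≡12, (-5)^{2}≡8, (-5)^{4}≡13, (-5)^{8}≡16. Then (-5)^{12} = (-5)^{8+4} ≡ 16 × 13 ≡ 4 (mod 17)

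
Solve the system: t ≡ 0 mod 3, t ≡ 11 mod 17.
M = 3 × 17 = 51. M₁ = 17, y₁ ≡ 2 mod 3. M₂ = 3, y₂ ≡ 6 mod 17. t = 0×17×2 + 11×3×6 ≡ 45 mod 51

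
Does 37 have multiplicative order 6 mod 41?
Powers of 37 mod 41: 37^1≡37, 37^2≡16, 37^3≡18, 37^4≡10, 37^5≡1. Already 37^5≡1, so the order is 5 < 6. No, the actual order is 5.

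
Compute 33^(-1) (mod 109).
Since 109 is prime, by Fermat 33^(-1) ≡ 33^{107} ≡ 76 (mod 109). Verify: 33 × 76 = 2508 ≡ 1 (mod 109)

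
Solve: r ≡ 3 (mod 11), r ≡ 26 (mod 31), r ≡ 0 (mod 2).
M = 11 × 31 × 2 = 682. M₁ = 62, y₁ ≡ 8 (mod 11). M₂ = 22, y₂ ≡ 24 (mod 31). M₃ = 341, y₃ ≡ 1 (mod 2). r = 3×62×8 + 26×22×24 + 0×341×1 ≡ 212 (mod 682)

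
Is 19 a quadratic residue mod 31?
By Euler's criterion: 19^{15} ≡ 1 mod 31. Since this equals 1, 19 is a QR.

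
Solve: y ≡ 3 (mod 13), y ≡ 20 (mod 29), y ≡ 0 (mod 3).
M = 13 × 29 × 3 = 1131. M₁ = 87, y₁ ≡ 3 (mod 13). M₂ = 39, y₂ ≡ 3 (mod 29). M₃ = 377, y₃ ≡ 2 (mod 3). y = 3×87×3 + 20×39×3 + 0×377×2 ≡ 861 (mod 1131)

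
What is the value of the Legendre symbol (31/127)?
(31/127) = 31^{63} mod 127 = 1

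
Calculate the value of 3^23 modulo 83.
By repeated squaring mod 83: 3^{1}≡3, 3^{2}≡9, 3^{4}≡81, 3^{8}≡4, 3^{16}≡16. Then 3^{23} = 3^{16+4+2+1} ≡ 16 × 81 × 9 × 3 ≡ 49 mod 83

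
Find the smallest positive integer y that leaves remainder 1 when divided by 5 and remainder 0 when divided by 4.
M = 5 × 4 = 20. M₁ = 4, y₁ ≡ 4 mod 5. M₂ = 5, y₂ ≡ 1 mod 4. y = 1×4×4 + 0×5×1 ≡ 16 mod 20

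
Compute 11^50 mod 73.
By repeated squaring (mod 73): 11^{1}≡11, 11^{2}≡48, 11^{4}≡41, 11^{8}≡2, 11^{16}≡4, 11^{32}≡16. Then 11^{50} = 11^{32+16+2} ≡ 16 × 4 × 48 ≡ 6 (mod 73)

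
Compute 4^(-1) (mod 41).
Since 41 is prime, by Fermat 4^(-1) ≡ 4^{39} ≡ 31 (mod 41). Verify: 4 × 31 = 124 ≡ 1 (mod 41)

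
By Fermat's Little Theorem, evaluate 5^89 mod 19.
By Fermat: 5^{18} ≡ 1 mod 19. 89 = 4×18 + 17. So 5^{89} ≡ 5^{17} ≡ 4 mod 19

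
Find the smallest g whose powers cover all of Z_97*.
g = 5. For each prime q|96: 5^{48}≡96, 5^{32}≡35, none ≡ 1, so ord_97(5) = 96 and 5 is a primitive root.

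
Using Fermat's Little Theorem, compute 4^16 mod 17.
By Fermat's Little Theorem, 4^{16} ≡ 1 (mod 17) since 17 is prime and gcd(4, 17) = 1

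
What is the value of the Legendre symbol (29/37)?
(29/37) = 29^{18} mod 37 = -1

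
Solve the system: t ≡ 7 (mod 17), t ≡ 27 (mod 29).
M = 17 × 29 = 493. M₁ = 29, y₁ ≡ 10 (mod 17). M₂ = 17, y₂ ≡ 12 (mod 29). t = 7×29×10 + 27×17×12 ≡ 143 (mod 493)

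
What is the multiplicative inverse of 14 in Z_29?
Since 29 is prime, by Fermat 14^(-1) ≡ 14^{27} ≡ 27 mod 29. Verify: 14 × 27 = 378 ≡ 1 mod 29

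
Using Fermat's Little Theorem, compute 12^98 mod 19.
By Fermat: 12^{18} ≡ 1 mod 19. 98 = 5×18 + 8. So 12^{98} ≡ 12^{8} ≡ 11 mod 19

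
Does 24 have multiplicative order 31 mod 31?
Powers of 24 mod 31: 24^1≡24, 24^2≡18, 24^3≡29, 24^4≡14, 24^5≡26, 24^6≡4, 24^7≡3, 24^8≡10, 24^9≡23, 24^10≡25, 24^11≡11, 24^12≡16, 24^13≡12, 24^14≡9, 24^15≡30, 24^16≡7, 24^17≡13, 24^18≡2, 24^19≡17, 24^20≡5, 24^21≡27, 24^22≡28, 24^23≡21, 24^24≡8, 24^25≡6, 24^26≡20, 24^27≡15, 24^28≡19, 24^29≡22, 24^30≡1. Already 24^30≡1, so the order is 30 < 31. No, the actual order is 30.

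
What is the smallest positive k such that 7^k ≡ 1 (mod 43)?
Powers of 7 mod 43: 7^1≡7, 7^2≡6, 7^3≡42, 7^4≡36, 7^5≡37, 7^6≡1. So the order of 7 is 6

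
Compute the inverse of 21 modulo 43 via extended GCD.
Extended GCD: 21(-2) + 43(1) = 1. So 21^(-1) ≡ -2 ≡ 41 mod 43. Verify: 21 × 41 = 861 ≡ 1 mod 43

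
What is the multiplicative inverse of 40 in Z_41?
Since 41 is prime, by Fermat 40^(-1) ≡ 40^{39} ≡ 40 mod 41. Verify: 40 × 40 = 1600 ≡ 1 mod 41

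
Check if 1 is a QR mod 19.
By Euler's criterion: 1^{9} ≡ 1 mod 19. Since this equals 1, 1 is a QR.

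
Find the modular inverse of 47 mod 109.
Since 109 is prime, by Fermat 47^(-1) ≡ 47^{107} ≡ 58 mod 109. Verify: 47 × 58 = 2726 ≡ 1 mod 109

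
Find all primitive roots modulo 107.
There are φ(106) = 52 primitive roots mod 107: {2, 5, 6, 7, 8, 15, 17, 18, 20, 21, 22, 24, 26, 28, 31, 32, 38, 43, 45, 46, 50, 51, 54, 55, 58, 59, 60, 63, 65, 66, 67, 68, 70, 71, 72, 73, 74, 77, 78, 80, 82, 84, 88, 91, 93, 94, 95, 96, 97, 98, 103, 104}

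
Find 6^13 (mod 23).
By repeated squaring (mod 23): 6^{1}≡6, 6^{2}≡13, 6^{4}≡8, 6^{8}≡18. Then 6^{13} = 6^{8+4+1} ≡ 18 × 8 × 6 ≡ 13 (mod 23)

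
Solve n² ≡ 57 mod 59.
The square roots of 57 mod 59 are 36 and 23. Verify: 36² = 1296 ≡ 57 mod 59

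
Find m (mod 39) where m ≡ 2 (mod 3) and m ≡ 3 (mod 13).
M = 3 × 13 = 39. M₁ = 13, y₁ ≡ 1 (mod 3). M₂ = 3, y₂ ≡ 9 (mod 13). m = 2×13×1 + 3×3×9 ≡ 29 (mod 39)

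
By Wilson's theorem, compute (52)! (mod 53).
By Wilson's theorem, (52)! ≡ -1 ≡ 52 (mod 53)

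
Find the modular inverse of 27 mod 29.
Since 29 is prime, by Fermat 27^(-1) ≡ 27^{27} ≡ 14 (mod 29). Verify: 27 × 14 = 378 ≡ 1 (mod 29)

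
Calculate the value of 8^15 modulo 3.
Using Fermat: 8^{2} ≡ 1 mod 3. 15 ≡ 1 mod 2. So 8^{15} ≡ 8^{1} ≡ 2 mod 3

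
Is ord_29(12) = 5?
Powers of 12 mod 29: 12^1≡12, 12^2≡28, 12^3≡17, 12^4≡1. Already 12^4≡1, so the order is 4 < 5. No, the actual order is 4.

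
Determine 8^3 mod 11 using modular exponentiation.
8^{3} = 512 ≡ 6 mod 11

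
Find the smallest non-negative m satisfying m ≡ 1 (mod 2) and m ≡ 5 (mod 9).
M = 2 × 9 = 18. M₁ = 9, y₁ ≡ 1 (mod 2). M₂ = 2, y₂ ≡ 5 (mod 9). m = 1×9×1 + 5×2×5 ≡ 5 (mod 18)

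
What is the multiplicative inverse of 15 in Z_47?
Since 47 is prime, by Fermat 15^(-1) ≡ 15^{45} ≡ 22 (mod 47). Verify: 15 × 22 = 330 ≡ 1 (mod 47)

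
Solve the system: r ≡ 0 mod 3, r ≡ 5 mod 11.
M = 3 × 11 = 33. M₁ = 11, y₁ ≡ 2 mod 3. M₂ = 3, y₂ ≡ 4 mod 11. r = 0×11×2 + 5×3×4 ≡ 27 mod 33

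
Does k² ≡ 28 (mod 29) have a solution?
By Euler's criterion: 28^{14} ≡ 1 (mod 29). Since this equals 1, 28 is a QR.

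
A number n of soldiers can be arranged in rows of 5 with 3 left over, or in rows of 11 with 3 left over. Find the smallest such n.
M = 5 × 11 = 55. M₁ = 11, y₁ ≡ 1 mod 5. M₂ = 5, y₂ ≡ 9 mod 11. n = 3×11×1 + 3×5×9 ≡ 3 mod 55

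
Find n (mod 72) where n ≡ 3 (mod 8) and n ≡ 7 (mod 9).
M = 8 × 9 = 72. M₁ = 9, y₁ ≡ 1 (mod 8). M₂ = 8, y₂ ≡ 8 (mod 9). n = 3×9×1 + 7×8×8 ≡ 43 (mod 72)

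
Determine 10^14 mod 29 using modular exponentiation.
By repeated squaring mod 29: 10^{1}≡10, 10^{2}≡13, 10^{4}≡24, 10^{8}≡25. Then 10^{14} = 10^{8+4+2} ≡ 25 × 24 × 13 ≡ 28 mod 29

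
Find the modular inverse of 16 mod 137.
Since 137 is prime, by Fermat 16^(-1) ≡ 16^{135} ≡ 60 (mod 137). Verify: 16 × 60 = 960 ≡ 1 (mod 137)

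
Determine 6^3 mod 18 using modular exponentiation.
6^{3} = 216 ≡ 0 (mod 18)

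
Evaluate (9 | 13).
(9/13) = 9^{6} mod 13 = 1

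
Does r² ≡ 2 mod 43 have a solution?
By Euler's criterion: 2^{21} ≡ 42 mod 43. Since this equals -1 (≡ 42), 2 is not a QR.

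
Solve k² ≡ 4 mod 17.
The square roots of 4 mod 17 are 2 and 15. Verify: 2² = 4 ≡ 4 mod 17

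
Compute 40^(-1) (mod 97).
Since 97 is prime, by Fermat 40^(-1) ≡ 40^{95} ≡ 17 (mod 97). Verify: 40 × 17 = 680 ≡ 1 (mod 97)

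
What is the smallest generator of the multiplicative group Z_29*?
g = 2. Powers: [2, 4, 8, 16, 3, 6, ...] generates all 28 non-zero residues.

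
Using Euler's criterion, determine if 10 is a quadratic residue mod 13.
By Euler's criterion: 10^{6} ≡ 1 (mod 13). Since this equals 1, 10 is a QR.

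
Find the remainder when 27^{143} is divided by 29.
By Fermat: 27^{28} ≡ 1 mod 29. 143 = 5×28 + 3. So 27^{143} ≡ 27^{3} ≡ 21 mod 29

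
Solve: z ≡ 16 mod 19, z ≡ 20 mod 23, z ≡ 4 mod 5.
M = 19 × 23 × 5 = 2185. M₁ = 115, y₁ ≡ 1 mod 19. M₂ = 95, y₂ ≡ 8 mod 23. M₃ = 437, y₃ ≡ 3 mod 5. z = 16×115×1 + 20×95×8 + 4×437×3 ≡ 434 mod 2185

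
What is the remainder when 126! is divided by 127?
By Wilson's theorem, (126)! ≡ -1 ≡ 126 mod 127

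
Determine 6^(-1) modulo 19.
Since 19 is prime, by Fermat 6^(-1) ≡ 6^{17} ≡ 16 (mod 19). Verify: 6 × 16 = 96 ≡ 1 (mod 19)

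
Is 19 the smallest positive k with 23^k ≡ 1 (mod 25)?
Powers of 23 mod 25: 23^1≡23, 23^2≡4, 23^3≡17, 23^4≡16, 23^5≡18, 23^6≡14, 23^7≡22, 23^8≡6, 23^9≡13, 23^10≡24, 23^11≡2, 23^12≡21, 23^13≡8, 23^14≡9, 23^15≡7, 23^16≡11, 23^17≡3, 23^18≡19, 23^19≡12, 23^20≡1. 23^19≡12≢1, so ord ≠ 19. No, the actual order is 20.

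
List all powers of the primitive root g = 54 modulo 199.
54^1, 54^2, ..., 54^{198} mod 199: [54, 130, 55, 184, 185, 40, 170, 26, 11, 196, 37, 8, 34, 45, 42, 79, 87, 121, 166, 9, 88, 175, 97, 64, 73, 161, 137, 35, 99, 172, 134, 72, 107, 7, 179, 114, 186, 94, 101, 81, 195, 182, 77, 178, 60, 56, 39, 116, 95, 155, 12, 51, 167, 63, 19, 31, 82, 50, 113, 132, 163, 46, 96, 10, 142, 106, 152, 49, 59, 2, 108, 61, 110, 169, 171, 80, 141, 52, 22, 193, 74, 16, 68, 90, 84, 158, 174, 43, 133, 18, 176, 151, 194, 128, 146, 123, 75, 70, 198, 145, 69, 144, 15, 14, 159, 29, 173, 188, 3, 162, 191, 165, 154, 157, 120, 112, 78, 33, 190, 111, 24, 102, 135, 126, 38, 62, 164, 100, 27, 65, 127, 92, 192, 20, 85, 13, 105, 98, 118, 4, 17, 122, 21, 139, 143, 160, 83, 104, 44, 187, 148, 32, 136, 180, 168, 117, 149, 86, 67, 36, 153, 103, 189, 57, 93, 47, 150, 140, 197, 91, 138, 89, 30, 28, 119, 58, 147, 177, 6, 125, 183, 131, 109, 115, 41, 25, 156, 66, 181, 23, 48, 5, 71, 53, 76, 124, 129, 1]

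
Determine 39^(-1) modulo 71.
Since 71 is prime, by Fermat 39^(-1) ≡ 39^{69} ≡ 51 mod 71. Verify: 39 × 51 = 1989 ≡ 1 mod 71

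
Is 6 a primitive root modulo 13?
ord_13(6) divides 12. For each prime q|12: 6^{6}≡12, 6^{4}≡9, none ≡ 1. So 6 has order 12 and is a primitive root mod 13.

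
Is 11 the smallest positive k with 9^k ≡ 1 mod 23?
Powers of 9 mod 23: 9^1≡9, 9^2≡12, 9^3≡16, 9^4≡6, 9^5≡8, 9^6≡3, 9^7≡4, 9^8≡13, 9^9≡2, 9^10≡18, 9^11≡1. First k with 9^k≡1 is k=11. Yes, ord_23(9) = 11.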